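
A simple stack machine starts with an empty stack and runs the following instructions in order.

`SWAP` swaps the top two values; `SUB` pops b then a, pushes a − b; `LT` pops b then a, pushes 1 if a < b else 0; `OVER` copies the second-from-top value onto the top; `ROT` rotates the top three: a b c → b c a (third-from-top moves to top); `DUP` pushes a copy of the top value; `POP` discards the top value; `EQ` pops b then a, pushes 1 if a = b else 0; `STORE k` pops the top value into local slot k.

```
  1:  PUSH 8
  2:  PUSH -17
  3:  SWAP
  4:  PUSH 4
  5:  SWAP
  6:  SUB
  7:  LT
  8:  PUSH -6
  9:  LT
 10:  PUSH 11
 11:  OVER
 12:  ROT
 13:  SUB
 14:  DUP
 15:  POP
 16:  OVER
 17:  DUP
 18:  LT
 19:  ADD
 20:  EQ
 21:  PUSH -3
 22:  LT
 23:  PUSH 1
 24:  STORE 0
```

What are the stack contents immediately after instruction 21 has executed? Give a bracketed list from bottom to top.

[0, -3]

PUSH 8   : 8
PUSH -17 : 8 -17
SWAP     : -17 8
PUSH 4   : -17 8 4
SWAP     : -17 4 8
SUB      : -17 -4
LT       : 1
PUSH -6  : 1 -6
LT       : 0
PUSH 11  : 0 11
OVER     : 0 11 0
ROT      : 11 0 0
SUB      : 11 0
DUP      : 11 0 0
POP      : 11 0
OVER     : 11 0 11
DUP      : 11 0 11 11
LT       : 11 0 0
ADD      : 11 0
EQ       : 0
PUSH -3  : 0 -3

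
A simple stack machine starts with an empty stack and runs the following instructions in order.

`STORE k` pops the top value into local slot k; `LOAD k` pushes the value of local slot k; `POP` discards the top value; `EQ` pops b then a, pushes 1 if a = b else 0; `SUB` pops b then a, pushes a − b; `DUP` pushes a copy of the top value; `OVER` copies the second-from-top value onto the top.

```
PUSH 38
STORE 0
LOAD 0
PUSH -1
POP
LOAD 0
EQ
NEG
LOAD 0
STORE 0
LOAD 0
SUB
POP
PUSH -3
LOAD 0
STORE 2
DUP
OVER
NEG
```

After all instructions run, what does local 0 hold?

PUSH 38 : 38
STORE 0 : (empty)
LOAD 0  : 38
PUSH -1 : 38 -1
POP     : 38
LOAD 0  : 38 38
EQ      : 1
NEG     : -1
LOAD 0  : -1 38
STORE 0 : -1
LOAD 0  : -1 38
SUB     : -39
POP     : (empty)
PUSH -3 : -3
LOAD 0  : -3 38
STORE 2 : -3
DUP     : -3 -3
OVER    : -3 -3 -3
NEG     : -3 -3 3

38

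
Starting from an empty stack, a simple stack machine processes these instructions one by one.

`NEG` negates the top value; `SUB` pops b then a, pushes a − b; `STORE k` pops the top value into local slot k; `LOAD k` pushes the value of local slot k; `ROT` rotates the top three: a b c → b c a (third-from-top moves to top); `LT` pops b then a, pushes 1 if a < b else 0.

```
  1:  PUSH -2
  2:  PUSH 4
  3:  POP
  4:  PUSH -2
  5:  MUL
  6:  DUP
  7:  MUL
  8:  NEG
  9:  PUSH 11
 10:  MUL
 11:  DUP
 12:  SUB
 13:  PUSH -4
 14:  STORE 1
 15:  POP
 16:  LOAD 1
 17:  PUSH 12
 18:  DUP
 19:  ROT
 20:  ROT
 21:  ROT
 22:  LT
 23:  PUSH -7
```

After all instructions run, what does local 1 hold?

PUSH -2 → -2
PUSH 4  → -2 4
POP     → -2
PUSH -2 → -2 -2
MUL     → 4
DUP     → 4 4
MUL     → 16
NEG     → -16
PUSH 11 → -16 11
MUL     → -176
DUP     → -176 -176
SUB     → 0
PUSH -4 → 0 -4
STORE 1 → 0
POP     → (empty)
LOAD 1  → -4
PUSH 12 → -4 12
DUP     → -4 12 12
ROT     → 12 12 -4
ROT     → 12 -4 12
ROT     → -4 12 12
LT      → -4 0
PUSH -7 → -4 0 -7

-4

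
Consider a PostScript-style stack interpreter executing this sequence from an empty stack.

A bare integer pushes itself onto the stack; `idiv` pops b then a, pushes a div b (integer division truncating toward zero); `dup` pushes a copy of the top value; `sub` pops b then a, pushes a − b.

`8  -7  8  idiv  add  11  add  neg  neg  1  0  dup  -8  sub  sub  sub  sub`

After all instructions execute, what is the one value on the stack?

10

8     [8]
-7    [8, -7]
8     [8, -7, 8]
idiv  [8, 0]
add   [8]
11    [8, 11]
add   [19]
neg   [-19]
neg   [19]
1     [19, 1]
0     [19, 1, 0]
dup   [19, 1, 0, 0]
-8    [19, 1, 0, 0, -8]
sub   [19, 1, 0, 8]
sub   [19, 1, -8]
sub   [19, 9]
sub   [10]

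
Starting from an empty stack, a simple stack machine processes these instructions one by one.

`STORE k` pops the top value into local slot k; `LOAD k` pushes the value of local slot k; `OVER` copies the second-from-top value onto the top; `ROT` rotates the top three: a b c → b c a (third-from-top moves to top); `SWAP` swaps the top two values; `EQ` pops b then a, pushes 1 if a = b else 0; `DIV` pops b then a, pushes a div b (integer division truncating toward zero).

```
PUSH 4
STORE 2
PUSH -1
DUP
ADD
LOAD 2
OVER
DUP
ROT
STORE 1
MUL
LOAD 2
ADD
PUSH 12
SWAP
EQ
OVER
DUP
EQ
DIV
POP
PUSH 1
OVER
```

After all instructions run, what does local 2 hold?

PUSH 4  → [4]
STORE 2 → []
PUSH -1 → [-1]
DUP     → [-1, -1]
ADD     → [-2]
LOAD 2  → [-2, 4]
OVER    → [-2, 4, -2]
DUP     → [-2, 4, -2, -2]
ROT     → [-2, -2, -2, 4]
STORE 1 → [-2, -2, -2]
MUL     → [-2, 4]
LOAD 2  → [-2, 4, 4]
ADD     → [-2, 8]
PUSH 12 → [-2, 8, 12]
SWAP    → [-2, 12, 8]
EQ      → [-2, 0]
OVER    → [-2, 0, -2]
DUP     → [-2, 0, -2, -2]
EQ      → [-2, 0, 1]
DIV     → [-2, 0]
POP     → [-2]
PUSH 1  → [-2, 1]
OVER    → [-2, 1, -2]

4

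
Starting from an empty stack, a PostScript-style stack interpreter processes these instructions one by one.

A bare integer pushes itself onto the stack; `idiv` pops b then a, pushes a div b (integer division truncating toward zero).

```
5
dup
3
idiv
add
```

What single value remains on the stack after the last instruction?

5     5
dup   5 5
3     5 5 3
idiv  5 1
add   6

6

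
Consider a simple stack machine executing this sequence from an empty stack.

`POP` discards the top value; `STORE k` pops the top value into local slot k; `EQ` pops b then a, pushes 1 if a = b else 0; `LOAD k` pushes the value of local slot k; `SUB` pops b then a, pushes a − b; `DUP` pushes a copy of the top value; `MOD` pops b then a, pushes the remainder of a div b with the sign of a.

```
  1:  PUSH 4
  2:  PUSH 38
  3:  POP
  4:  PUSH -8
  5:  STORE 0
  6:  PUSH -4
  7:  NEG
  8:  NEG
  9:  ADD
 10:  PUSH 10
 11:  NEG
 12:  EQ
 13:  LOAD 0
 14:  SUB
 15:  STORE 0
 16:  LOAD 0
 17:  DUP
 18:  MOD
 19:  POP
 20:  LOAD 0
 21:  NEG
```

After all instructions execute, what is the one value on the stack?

PUSH 4  : [4]
PUSH 38 : [4, 38]
POP     : [4]
PUSH -8 : [4, -8]
STORE 0 : [4]
PUSH -4 : [4, -4]
NEG     : [4, 4]
NEG     : [4, -4]
ADD     : [0]
PUSH 10 : [0, 10]
NEG     : [0, -10]
EQ      : [0]
LOAD 0  : [0, -8]
SUB     : [8]
STORE 0 : []
LOAD 0  : [8]
DUP     : [8, 8]
MOD     : [0]
POP     : []
LOAD 0  : [8]
NEG     : [-8]

-8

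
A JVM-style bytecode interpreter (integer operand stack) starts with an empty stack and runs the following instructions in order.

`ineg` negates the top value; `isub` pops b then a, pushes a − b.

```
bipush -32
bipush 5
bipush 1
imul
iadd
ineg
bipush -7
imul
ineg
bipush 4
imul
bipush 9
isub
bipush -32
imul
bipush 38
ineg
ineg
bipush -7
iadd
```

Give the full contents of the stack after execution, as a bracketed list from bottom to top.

bipush -32 -> [-32]
bipush 5   -> [-32, 5]
bipush 1   -> [-32, 5, 1]
imul       -> [-32, 5]
iadd       -> [-27]
ineg       -> [27]
bipush -7  -> [27, -7]
imul       -> [-189]
ineg       -> [189]
bipush 4   -> [189, 4]
imul       -> [756]
bipush 9   -> [756, 9]
isub       -> [747]
bipush -32 -> [747, -32]
imul       -> [-23904]
bipush 38  -> [-23904, 38]
ineg       -> [-23904, -38]
ineg       -> [-23904, 38]
bipush -7  -> [-23904, 38, -7]
iadd       -> [-23904, 31]

[-23904, 31]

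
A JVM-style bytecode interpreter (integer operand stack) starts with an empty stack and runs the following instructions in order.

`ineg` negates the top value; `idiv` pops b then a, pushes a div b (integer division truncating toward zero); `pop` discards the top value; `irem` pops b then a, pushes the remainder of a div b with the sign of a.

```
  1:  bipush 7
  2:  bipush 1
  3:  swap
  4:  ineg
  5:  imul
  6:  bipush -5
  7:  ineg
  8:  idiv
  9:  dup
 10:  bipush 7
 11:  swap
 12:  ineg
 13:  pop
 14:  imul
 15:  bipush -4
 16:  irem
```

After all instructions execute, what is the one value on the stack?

bipush 7  -> [7]
bipush 1  -> [7, 1]
swap      -> [1, 7]
ineg      -> [1, -7]
imul      -> [-7]
bipush -5 -> [-7, -5]
ineg      -> [-7, 5]
idiv      -> [-1]
dup       -> [-1, -1]
bipush 7  -> [-1, -1, 7]
swap      -> [-1, 7, -1]
ineg      -> [-1, 7, 1]
pop       -> [-1, 7]
imul      -> [-7]
bipush -4 -> [-7, -4]
irem      -> [-3]

-3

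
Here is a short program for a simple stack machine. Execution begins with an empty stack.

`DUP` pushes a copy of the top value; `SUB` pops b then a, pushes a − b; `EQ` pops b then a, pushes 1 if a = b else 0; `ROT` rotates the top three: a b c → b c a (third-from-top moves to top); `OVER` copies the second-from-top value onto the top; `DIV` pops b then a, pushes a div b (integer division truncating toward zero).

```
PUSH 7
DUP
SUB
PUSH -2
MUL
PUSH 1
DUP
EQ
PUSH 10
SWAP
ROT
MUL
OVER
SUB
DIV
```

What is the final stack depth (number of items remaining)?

PUSH 7  → [7]
DUP     → [7, 7]
SUB     → [0]
PUSH -2 → [0, -2]
MUL     → [0]
PUSH 1  → [0, 1]
DUP     → [0, 1, 1]
EQ      → [0, 1]
PUSH 10 → [0, 1, 10]
SWAP    → [0, 10, 1]
ROT     → [10, 1, 0]
MUL     → [10, 0]
OVER    → [10, 0, 10]
SUB     → [10, -10]
DIV     → [-1]

1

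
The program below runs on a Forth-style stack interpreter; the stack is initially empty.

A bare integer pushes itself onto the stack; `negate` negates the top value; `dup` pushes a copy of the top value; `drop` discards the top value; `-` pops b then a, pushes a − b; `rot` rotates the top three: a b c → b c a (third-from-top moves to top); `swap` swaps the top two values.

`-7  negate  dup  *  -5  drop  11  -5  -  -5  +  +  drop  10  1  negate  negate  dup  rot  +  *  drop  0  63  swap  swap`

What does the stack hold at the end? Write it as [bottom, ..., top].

-7     → -7
negate → 7
dup    → 7 7
*      → 49
-5     → 49 -5
drop   → 49
11     → 49 11
-5     → 49 11 -5
-      → 49 16
-5     → 49 16 -5
+      → 49 11
+      → 60
drop   → (empty)
10     → 10
1      → 10 1
negate → 10 -1
negate → 10 1
dup    → 10 1 1
rot    → 1 1 10
+      → 1 11
*      → 11
drop   → (empty)
0      → 0
63     → 0 63
swap   → 63 0
swap   → 0 63

[0, 63]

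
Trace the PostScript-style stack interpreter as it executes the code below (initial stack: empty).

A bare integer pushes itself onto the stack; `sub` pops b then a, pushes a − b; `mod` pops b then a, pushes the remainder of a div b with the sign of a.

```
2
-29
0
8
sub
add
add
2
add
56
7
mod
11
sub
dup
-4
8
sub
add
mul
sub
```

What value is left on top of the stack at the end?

-286

2   → 2
-29 → 2 -29
0   → 2 -29 0
8   → 2 -29 0 8
sub → 2 -29 -8
add → 2 -37
add → -35
2   → -35 2
add → -33
56  → -33 56
7   → -33 56 7
mod → -33 0
11  → -33 0 11
sub → -33 -11
dup → -33 -11 -11
-4  → -33 -11 -11 -4
8   → -33 -11 -11 -4 8
sub → -33 -11 -11 -12
add → -33 -11 -23
mul → -33 253
sub → -286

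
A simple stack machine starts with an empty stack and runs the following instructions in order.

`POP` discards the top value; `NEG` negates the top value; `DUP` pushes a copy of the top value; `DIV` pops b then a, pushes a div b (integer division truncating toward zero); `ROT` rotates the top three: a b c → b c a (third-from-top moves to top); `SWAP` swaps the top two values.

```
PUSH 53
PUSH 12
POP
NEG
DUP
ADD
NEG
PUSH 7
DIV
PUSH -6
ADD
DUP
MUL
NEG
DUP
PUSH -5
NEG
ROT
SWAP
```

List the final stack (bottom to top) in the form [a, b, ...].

[-81, -81, 5]

PUSH 53  [53]
PUSH 12  [53, 12]
POP      [53]
NEG      [-53]
DUP      [-53, -53]
ADD      [-106]
NEG      [106]
PUSH 7   [106, 7]
DIV      [15]
PUSH -6  [15, -6]
ADD      [9]
DUP      [9, 9]
MUL      [81]
NEG      [-81]
DUP      [-81, -81]
PUSH -5  [-81, -81, -5]
NEG      [-81, -81, 5]
ROT      [-81, 5, -81]
SWAP     [-81, -81, 5]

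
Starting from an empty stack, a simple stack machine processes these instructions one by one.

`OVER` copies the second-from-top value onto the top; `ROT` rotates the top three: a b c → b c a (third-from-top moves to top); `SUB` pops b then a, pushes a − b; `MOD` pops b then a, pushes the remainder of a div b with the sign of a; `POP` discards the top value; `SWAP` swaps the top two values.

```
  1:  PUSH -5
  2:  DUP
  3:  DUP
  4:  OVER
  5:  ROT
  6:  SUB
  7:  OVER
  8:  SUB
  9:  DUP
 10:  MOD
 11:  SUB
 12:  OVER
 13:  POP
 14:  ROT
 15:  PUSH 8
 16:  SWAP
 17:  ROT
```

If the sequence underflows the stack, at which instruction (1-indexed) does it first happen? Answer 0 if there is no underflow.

14

PUSH -5 : [-5]
DUP     : [-5, -5]
DUP     : [-5, -5, -5]
OVER    : [-5, -5, -5, -5]
ROT     : [-5, -5, -5, -5]
SUB     : [-5, -5, 0]
OVER    : [-5, -5, 0, -5]
SUB     : [-5, -5, 5]
DUP     : [-5, -5, 5, 5]
MOD     : [-5, -5, 0]
SUB     : [-5, -5]
OVER    : [-5, -5, -5]
POP     : [-5, -5]
ROT  — needs 3 operands, stack has 2 → underflow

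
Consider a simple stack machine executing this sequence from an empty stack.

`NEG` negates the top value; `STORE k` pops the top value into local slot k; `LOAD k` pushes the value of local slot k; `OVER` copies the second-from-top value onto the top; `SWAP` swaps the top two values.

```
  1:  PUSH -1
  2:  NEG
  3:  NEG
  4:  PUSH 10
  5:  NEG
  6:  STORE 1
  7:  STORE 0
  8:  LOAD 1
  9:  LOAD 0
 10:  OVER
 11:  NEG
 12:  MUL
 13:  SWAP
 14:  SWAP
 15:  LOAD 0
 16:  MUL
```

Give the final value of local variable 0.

PUSH -1  -1
NEG      1
NEG      -1
PUSH 10  -1 10
NEG      -1 -10
STORE 1  -1
STORE 0  (empty)
LOAD 1   -10
LOAD 0   -10 -1
OVER     -10 -1 -10
NEG      -10 -1 10
MUL      -10 -10
SWAP     -10 -10
SWAP     -10 -10
LOAD 0   -10 -10 -1
MUL      -10 10

-1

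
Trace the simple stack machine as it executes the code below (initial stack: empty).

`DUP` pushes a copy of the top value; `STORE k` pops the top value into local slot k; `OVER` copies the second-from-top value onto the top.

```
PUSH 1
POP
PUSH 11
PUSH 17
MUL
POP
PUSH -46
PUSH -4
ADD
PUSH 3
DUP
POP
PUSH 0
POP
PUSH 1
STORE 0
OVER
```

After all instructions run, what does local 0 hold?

PUSH 1   : 1
POP      : (empty)
PUSH 11  : 11
PUSH 17  : 11 17
MUL      : 187
POP      : (empty)
PUSH -46 : -46
PUSH -4  : -46 -4
ADD      : -50
PUSH 3   : -50 3
DUP      : -50 3 3
POP      : -50 3
PUSH 0   : -50 3 0
POP      : -50 3
PUSH 1   : -50 3 1
STORE 0  : -50 3
OVER     : -50 3 -50

1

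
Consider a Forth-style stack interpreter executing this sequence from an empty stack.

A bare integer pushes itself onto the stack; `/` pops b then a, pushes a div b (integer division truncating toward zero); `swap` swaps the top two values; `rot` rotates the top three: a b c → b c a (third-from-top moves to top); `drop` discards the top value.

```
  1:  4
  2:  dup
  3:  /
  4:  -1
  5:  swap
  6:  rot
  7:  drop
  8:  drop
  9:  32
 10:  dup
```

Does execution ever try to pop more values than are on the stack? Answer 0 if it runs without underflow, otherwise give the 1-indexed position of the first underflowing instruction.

6

4    → [4]
dup  → [4, 4]
/    → [1]
-1   → [1, -1]
swap → [-1, 1]
rot  — needs 3 operands, stack has 2 → underflow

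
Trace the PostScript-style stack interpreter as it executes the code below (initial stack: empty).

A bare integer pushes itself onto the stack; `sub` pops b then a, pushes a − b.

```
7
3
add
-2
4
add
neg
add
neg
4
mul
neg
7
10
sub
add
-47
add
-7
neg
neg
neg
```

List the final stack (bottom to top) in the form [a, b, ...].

[-18, 7]

7   → [7]
3   → [7, 3]
add → [10]
-2  → [10, -2]
4   → [10, -2, 4]
add → [10, 2]
neg → [10, -2]
add → [8]
neg → [-8]
4   → [-8, 4]
mul → [-32]
neg → [32]
7   → [32, 7]
10  → [32, 7, 10]
sub → [32, -3]
add → [29]
-47 → [29, -47]
add → [-18]
-7  → [-18, -7]
neg → [-18, 7]
neg → [-18, -7]
neg → [-18, 7]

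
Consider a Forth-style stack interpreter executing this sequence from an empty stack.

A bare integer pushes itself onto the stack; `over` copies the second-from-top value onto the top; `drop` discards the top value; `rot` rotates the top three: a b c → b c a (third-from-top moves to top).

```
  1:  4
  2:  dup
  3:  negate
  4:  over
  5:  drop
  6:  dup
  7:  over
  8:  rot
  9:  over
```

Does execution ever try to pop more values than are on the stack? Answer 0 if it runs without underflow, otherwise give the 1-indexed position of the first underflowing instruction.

4      -> [4]
dup    -> [4, 4]
negate -> [4, -4]
over   -> [4, -4, 4]
drop   -> [4, -4]
dup    -> [4, -4, -4]
over   -> [4, -4, -4, -4]
rot    -> [4, -4, -4, -4]
over   -> [4, -4, -4, -4, -4]

0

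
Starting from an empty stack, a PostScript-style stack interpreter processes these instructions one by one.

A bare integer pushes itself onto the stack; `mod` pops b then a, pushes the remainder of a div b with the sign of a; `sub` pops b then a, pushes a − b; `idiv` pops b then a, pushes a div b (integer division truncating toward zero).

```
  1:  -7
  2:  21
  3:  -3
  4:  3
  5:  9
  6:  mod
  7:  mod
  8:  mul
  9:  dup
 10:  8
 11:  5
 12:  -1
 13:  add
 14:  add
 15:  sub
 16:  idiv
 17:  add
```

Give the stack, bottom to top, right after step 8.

[-7, 0]

-7  -> -7
21  -> -7 21
-3  -> -7 21 -3
3   -> -7 21 -3 3
9   -> -7 21 -3 3 9
mod -> -7 21 -3 3
mod -> -7 21 0
mul -> -7 0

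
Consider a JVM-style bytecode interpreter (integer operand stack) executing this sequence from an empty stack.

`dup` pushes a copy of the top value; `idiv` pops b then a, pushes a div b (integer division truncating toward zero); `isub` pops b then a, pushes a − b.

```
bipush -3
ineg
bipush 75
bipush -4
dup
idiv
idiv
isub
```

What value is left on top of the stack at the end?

-72

bipush -3 -> -3
ineg      -> 3
bipush 75 -> 3 75
bipush -4 -> 3 75 -4
dup       -> 3 75 -4 -4
idiv      -> 3 75 1
idiv      -> 3 75
isub      -> -72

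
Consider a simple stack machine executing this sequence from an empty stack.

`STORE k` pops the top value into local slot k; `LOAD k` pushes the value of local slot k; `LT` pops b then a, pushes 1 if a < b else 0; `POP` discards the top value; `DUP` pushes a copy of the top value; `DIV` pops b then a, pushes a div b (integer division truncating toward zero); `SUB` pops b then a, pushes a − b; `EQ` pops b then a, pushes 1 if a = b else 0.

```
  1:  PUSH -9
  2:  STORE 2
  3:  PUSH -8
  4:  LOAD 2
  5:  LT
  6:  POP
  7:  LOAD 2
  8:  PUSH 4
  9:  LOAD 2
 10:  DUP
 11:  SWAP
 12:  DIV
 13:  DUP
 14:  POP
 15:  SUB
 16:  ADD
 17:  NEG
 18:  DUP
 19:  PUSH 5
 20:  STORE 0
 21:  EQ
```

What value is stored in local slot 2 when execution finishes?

PUSH -9 → -9
STORE 2 → (empty)
PUSH -8 → -8
LOAD 2  → -8 -9
LT      → 0
POP     → (empty)
LOAD 2  → -9
PUSH 4  → -9 4
LOAD 2  → -9 4 -9
DUP     → -9 4 -9 -9
SWAP    → -9 4 -9 -9
DIV     → -9 4 1
DUP     → -9 4 1 1
POP     → -9 4 1
SUB     → -9 3
ADD     → -6
NEG     → 6
DUP     → 6 6
PUSH 5  → 6 6 5
STORE 0 → 6 6
EQ      → 1

-9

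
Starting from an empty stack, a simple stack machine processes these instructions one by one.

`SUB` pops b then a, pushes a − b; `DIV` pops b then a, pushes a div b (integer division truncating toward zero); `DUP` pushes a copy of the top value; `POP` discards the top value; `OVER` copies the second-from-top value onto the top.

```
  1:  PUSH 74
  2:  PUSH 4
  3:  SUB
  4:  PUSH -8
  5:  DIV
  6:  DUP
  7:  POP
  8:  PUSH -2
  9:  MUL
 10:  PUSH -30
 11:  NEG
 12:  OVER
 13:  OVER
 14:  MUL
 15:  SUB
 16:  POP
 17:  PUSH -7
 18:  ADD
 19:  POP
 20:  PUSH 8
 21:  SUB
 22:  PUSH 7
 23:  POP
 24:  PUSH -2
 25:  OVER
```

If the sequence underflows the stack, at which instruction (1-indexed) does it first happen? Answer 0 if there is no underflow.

PUSH 74  : 74
PUSH 4   : 74 4
SUB      : 70
PUSH -8  : 70 -8
DIV      : -8
DUP      : -8 -8
POP      : -8
PUSH -2  : -8 -2
MUL      : 16
PUSH -30 : 16 -30
NEG      : 16 30
OVER     : 16 30 16
OVER     : 16 30 16 30
MUL      : 16 30 480
SUB      : 16 -450
POP      : 16
PUSH -7  : 16 -7
ADD      : 9
POP      : (empty)
PUSH 8   : 8
SUB  — needs 2 operands, stack has 1 → underflow

21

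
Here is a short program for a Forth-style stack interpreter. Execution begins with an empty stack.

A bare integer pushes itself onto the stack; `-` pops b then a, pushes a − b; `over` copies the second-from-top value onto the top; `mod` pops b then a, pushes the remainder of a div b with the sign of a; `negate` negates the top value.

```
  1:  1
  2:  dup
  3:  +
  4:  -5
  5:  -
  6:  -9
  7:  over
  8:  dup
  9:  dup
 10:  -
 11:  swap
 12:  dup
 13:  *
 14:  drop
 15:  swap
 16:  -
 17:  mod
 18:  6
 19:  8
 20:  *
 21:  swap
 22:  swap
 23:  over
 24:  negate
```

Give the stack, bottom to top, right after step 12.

1    : [1]
dup  : [1, 1]
+    : [2]
-5   : [2, -5]
-    : [7]
-9   : [7, -9]
over : [7, -9, 7]
dup  : [7, -9, 7, 7]
dup  : [7, -9, 7, 7, 7]
-    : [7, -9, 7, 0]
swap : [7, -9, 0, 7]
dup  : [7, -9, 0, 7, 7]

[7, -9, 0, 7, 7]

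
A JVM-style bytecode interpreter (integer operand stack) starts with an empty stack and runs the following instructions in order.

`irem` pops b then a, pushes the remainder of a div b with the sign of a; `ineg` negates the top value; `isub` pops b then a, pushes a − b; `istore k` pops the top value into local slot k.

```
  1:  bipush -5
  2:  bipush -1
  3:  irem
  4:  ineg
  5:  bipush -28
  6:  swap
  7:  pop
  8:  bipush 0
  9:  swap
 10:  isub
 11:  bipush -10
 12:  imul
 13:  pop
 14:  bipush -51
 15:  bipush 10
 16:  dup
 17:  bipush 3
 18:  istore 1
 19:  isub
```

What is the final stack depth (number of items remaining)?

bipush -5  -> [-5]
bipush -1  -> [-5, -1]
irem       -> [0]
ineg       -> [0]
bipush -28 -> [0, -28]
swap       -> [-28, 0]
pop        -> [-28]
bipush 0   -> [-28, 0]
swap       -> [0, -28]
isub       -> [28]
bipush -10 -> [28, -10]
imul       -> [-280]
pop        -> []
bipush -51 -> [-51]
bipush 10  -> [-51, 10]
dup        -> [-51, 10, 10]
bipush 3   -> [-51, 10, 10, 3]
istore 1   -> [-51, 10, 10]
isub       -> [-51, 0]

2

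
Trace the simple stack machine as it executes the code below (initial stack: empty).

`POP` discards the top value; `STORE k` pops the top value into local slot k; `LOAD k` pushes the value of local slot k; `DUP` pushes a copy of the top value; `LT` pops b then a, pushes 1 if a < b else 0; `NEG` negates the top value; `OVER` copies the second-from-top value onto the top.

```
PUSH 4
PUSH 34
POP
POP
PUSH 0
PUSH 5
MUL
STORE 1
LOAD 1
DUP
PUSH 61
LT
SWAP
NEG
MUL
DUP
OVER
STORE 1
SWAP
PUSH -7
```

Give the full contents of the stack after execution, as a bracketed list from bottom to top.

[0, 0, -7]

PUSH 4   4
PUSH 34  4 34
POP      4
POP      (empty)
PUSH 0   0
PUSH 5   0 5
MUL      0
STORE 1  (empty)
LOAD 1   0
DUP      0 0
PUSH 61  0 0 61
LT       0 1
SWAP     1 0
NEG      1 0
MUL      0
DUP      0 0
OVER     0 0 0
STORE 1  0 0
SWAP     0 0
PUSH -7  0 0 -7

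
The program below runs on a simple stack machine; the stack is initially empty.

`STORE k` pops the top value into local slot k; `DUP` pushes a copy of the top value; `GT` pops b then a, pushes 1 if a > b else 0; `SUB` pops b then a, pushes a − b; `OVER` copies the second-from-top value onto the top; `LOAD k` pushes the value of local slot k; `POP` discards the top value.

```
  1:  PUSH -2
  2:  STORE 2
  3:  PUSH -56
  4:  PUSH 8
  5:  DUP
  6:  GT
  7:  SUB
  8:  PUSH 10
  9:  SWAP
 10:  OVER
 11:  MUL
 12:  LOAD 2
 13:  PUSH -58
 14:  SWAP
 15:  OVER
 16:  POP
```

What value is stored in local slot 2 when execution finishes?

-2

PUSH -2  -> [-2]
STORE 2  -> []
PUSH -56 -> [-56]
PUSH 8   -> [-56, 8]
DUP      -> [-56, 8, 8]
GT       -> [-56, 0]
SUB      -> [-56]
PUSH 10  -> [-56, 10]
SWAP     -> [10, -56]
OVER     -> [10, -56, 10]
MUL      -> [10, -560]
LOAD 2   -> [10, -560, -2]
PUSH -58 -> [10, -560, -2, -58]
SWAP     -> [10, -560, -58, -2]
OVER     -> [10, -560, -58, -2, -58]
POP      -> [10, -560, -58, -2]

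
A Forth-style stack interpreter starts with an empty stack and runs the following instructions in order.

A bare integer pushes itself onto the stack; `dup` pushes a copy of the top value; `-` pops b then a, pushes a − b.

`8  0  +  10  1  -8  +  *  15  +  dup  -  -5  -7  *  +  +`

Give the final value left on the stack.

43

8   → [8]
0   → [8, 0]
+   → [8]
10  → [8, 10]
1   → [8, 10, 1]
-8  → [8, 10, 1, -8]
+   → [8, 10, -7]
*   → [8, -70]
15  → [8, -70, 15]
+   → [8, -55]
dup → [8, -55, -55]
-   → [8, 0]
-5  → [8, 0, -5]
-7  → [8, 0, -5, -7]
*   → [8, 0, 35]
+   → [8, 35]
+   → [43]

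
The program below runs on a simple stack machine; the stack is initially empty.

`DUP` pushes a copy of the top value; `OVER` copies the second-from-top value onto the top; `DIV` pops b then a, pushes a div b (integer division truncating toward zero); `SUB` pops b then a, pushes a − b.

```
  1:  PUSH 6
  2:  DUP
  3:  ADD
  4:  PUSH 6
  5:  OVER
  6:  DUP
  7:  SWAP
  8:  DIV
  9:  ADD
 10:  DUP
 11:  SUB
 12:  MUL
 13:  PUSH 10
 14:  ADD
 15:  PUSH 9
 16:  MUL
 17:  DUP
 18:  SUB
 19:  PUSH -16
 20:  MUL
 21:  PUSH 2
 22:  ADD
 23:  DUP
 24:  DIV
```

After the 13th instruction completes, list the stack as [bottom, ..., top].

[0, 10]

PUSH 6  → [6]
DUP     → [6, 6]
ADD     → [12]
PUSH 6  → [12, 6]
OVER    → [12, 6, 12]
DUP     → [12, 6, 12, 12]
SWAP    → [12, 6, 12, 12]
DIV     → [12, 6, 1]
ADD     → [12, 7]
DUP     → [12, 7, 7]
SUB     → [12, 0]
MUL     → [0]
PUSH 10 → [0, 10]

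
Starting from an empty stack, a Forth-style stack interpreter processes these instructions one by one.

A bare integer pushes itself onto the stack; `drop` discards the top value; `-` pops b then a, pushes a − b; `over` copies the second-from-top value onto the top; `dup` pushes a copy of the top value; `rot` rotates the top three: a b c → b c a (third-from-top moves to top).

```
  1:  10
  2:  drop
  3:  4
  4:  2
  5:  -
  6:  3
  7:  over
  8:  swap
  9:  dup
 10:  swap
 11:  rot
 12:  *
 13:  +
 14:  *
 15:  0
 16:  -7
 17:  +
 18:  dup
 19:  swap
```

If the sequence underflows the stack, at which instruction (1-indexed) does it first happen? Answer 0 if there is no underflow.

10   -> 10
drop -> (empty)
4    -> 4
2    -> 4 2
-    -> 2
3    -> 2 3
over -> 2 3 2
swap -> 2 2 3
dup  -> 2 2 3 3
swap -> 2 2 3 3
rot  -> 2 3 3 2
*    -> 2 3 6
+    -> 2 9
*    -> 18
0    -> 18 0
-7   -> 18 0 -7
+    -> 18 -7
dup  -> 18 -7 -7
swap -> 18 -7 -7

0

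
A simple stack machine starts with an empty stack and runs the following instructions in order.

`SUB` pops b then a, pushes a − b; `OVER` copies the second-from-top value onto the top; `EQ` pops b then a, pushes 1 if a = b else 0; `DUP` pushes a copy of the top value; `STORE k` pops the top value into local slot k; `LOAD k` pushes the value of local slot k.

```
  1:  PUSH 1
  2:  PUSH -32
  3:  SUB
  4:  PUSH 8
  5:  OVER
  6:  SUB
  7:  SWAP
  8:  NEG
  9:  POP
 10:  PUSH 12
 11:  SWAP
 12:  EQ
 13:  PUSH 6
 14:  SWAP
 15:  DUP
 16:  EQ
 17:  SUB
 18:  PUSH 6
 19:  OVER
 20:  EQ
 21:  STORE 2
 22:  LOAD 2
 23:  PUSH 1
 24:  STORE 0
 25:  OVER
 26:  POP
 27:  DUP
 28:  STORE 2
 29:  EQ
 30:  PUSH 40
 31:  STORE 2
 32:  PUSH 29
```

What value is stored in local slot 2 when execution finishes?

PUSH 1    [1]
PUSH -32  [1, -32]
SUB       [33]
PUSH 8    [33, 8]
OVER      [33, 8, 33]
SUB       [33, -25]
SWAP      [-25, 33]
NEG       [-25, -33]
POP       [-25]
PUSH 12   [-25, 12]
SWAP      [12, -25]
EQ        [0]
PUSH 6    [0, 6]
SWAP      [6, 0]
DUP       [6, 0, 0]
EQ        [6, 1]
SUB       [5]
PUSH 6    [5, 6]
OVER      [5, 6, 5]
EQ        [5, 0]
STORE 2   [5]
LOAD 2    [5, 0]
PUSH 1    [5, 0, 1]
STORE 0   [5, 0]
OVER      [5, 0, 5]
POP       [5, 0]
DUP       [5, 0, 0]
STORE 2   [5, 0]
EQ        [0]
PUSH 40   [0, 40]
STORE 2   [0]
PUSH 29   [0, 29]

40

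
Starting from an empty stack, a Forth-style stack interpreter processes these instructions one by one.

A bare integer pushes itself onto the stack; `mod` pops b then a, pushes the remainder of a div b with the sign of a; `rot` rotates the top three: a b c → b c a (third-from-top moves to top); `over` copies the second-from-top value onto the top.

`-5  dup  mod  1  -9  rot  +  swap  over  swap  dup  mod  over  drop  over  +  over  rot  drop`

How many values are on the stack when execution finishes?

-5   : [-5]
dup  : [-5, -5]
mod  : [0]
1    : [0, 1]
-9   : [0, 1, -9]
rot  : [1, -9, 0]
+    : [1, -9]
swap : [-9, 1]
over : [-9, 1, -9]
swap : [-9, -9, 1]
dup  : [-9, -9, 1, 1]
mod  : [-9, -9, 0]
over : [-9, -9, 0, -9]
drop : [-9, -9, 0]
over : [-9, -9, 0, -9]
+    : [-9, -9, -9]
over : [-9, -9, -9, -9]
rot  : [-9, -9, -9, -9]
drop : [-9, -9, -9]

3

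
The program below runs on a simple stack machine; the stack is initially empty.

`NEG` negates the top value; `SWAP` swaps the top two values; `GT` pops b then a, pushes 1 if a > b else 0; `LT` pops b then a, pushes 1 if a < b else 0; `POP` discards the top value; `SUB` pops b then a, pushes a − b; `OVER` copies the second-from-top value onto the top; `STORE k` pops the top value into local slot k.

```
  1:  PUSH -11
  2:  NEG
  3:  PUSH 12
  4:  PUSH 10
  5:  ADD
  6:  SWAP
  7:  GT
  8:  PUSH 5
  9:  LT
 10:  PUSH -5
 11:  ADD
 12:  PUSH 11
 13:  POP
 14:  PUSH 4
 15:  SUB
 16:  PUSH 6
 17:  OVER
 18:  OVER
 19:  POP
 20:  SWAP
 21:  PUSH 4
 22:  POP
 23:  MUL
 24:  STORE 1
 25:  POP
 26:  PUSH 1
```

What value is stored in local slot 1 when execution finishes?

-48

PUSH -11 → -11
NEG      → 11
PUSH 12  → 11 12
PUSH 10  → 11 12 10
ADD      → 11 22
SWAP     → 22 11
GT       → 1
PUSH 5   → 1 5
LT       → 1
PUSH -5  → 1 -5
ADD      → -4
PUSH 11  → -4 11
POP      → -4
PUSH 4   → -4 4
SUB      → -8
PUSH 6   → -8 6
OVER     → -8 6 -8
OVER     → -8 6 -8 6
POP      → -8 6 -8
SWAP     → -8 -8 6
PUSH 4   → -8 -8 6 4
POP      → -8 -8 6
MUL      → -8 -48
STORE 1  → -8
POP      → (empty)
PUSH 1   → 1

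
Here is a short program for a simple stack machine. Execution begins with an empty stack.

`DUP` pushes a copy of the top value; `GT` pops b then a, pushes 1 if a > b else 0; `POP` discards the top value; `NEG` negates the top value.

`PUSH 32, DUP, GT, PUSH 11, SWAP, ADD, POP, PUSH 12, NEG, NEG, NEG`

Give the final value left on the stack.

-12

PUSH 32  32
DUP      32 32
GT       0
PUSH 11  0 11
SWAP     11 0
ADD      11
POP      (empty)
PUSH 12  12
NEG      -12
NEG      12
NEG      -12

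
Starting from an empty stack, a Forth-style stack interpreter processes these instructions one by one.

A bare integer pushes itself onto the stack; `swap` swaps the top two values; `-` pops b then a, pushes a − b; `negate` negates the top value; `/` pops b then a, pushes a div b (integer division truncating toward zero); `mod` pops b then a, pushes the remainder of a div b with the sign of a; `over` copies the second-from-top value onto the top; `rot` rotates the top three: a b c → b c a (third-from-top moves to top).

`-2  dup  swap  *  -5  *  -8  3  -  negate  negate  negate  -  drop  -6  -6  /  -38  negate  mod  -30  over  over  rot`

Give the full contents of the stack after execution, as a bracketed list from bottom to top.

[1, 1, -30, -30]

-2     → -2
dup    → -2 -2
swap   → -2 -2
*      → 4
-5     → 4 -5
*      → -20
-8     → -20 -8
3      → -20 -8 3
-      → -20 -11
negate → -20 11
negate → -20 -11
negate → -20 11
-      → -31
drop   → (empty)
-6     → -6
-6     → -6 -6
/      → 1
-38    → 1 -38
negate → 1 38
mod    → 1
-30    → 1 -30
over   → 1 -30 1
over   → 1 -30 1 -30
rot    → 1 1 -30 -30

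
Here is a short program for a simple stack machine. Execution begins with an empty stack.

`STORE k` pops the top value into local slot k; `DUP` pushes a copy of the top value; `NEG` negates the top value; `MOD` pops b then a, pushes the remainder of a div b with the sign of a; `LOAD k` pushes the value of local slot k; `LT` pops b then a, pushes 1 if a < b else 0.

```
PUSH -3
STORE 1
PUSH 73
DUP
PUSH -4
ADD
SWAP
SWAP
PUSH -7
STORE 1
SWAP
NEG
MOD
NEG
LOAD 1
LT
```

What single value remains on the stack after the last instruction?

PUSH -3  -3
STORE 1  (empty)
PUSH 73  73
DUP      73 73
PUSH -4  73 73 -4
ADD      73 69
SWAP     69 73
SWAP     73 69
PUSH -7  73 69 -7
STORE 1  73 69
SWAP     69 73
NEG      69 -73
MOD      69
NEG      -69
LOAD 1   -69 -7
LT       1

1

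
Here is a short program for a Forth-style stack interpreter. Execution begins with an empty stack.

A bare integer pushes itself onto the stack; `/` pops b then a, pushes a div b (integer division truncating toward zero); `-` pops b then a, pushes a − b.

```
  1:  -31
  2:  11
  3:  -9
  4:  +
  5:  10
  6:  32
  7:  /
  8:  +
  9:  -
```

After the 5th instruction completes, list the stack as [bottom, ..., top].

-31 → -31
11  → -31 11
-9  → -31 11 -9
+   → -31 2
10  → -31 2 10

[-31, 2, 10]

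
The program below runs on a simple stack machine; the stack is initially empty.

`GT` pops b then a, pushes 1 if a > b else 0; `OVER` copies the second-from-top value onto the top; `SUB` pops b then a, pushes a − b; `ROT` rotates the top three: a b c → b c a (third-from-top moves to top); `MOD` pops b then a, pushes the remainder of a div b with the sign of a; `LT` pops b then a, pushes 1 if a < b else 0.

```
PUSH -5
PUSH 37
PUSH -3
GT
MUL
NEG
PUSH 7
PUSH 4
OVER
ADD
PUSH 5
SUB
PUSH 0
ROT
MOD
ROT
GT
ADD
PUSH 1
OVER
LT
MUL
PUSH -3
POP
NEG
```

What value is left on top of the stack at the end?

-6

PUSH -5 → -5
PUSH 37 → -5 37
PUSH -3 → -5 37 -3
GT      → -5 1
MUL     → -5
NEG     → 5
PUSH 7  → 5 7
PUSH 4  → 5 7 4
OVER    → 5 7 4 7
ADD     → 5 7 11
PUSH 5  → 5 7 11 5
SUB     → 5 7 6
PUSH 0  → 5 7 6 0
ROT     → 5 6 0 7
MOD     → 5 6 0
ROT     → 6 0 5
GT      → 6 0
ADD     → 6
PUSH 1  → 6 1
OVER    → 6 1 6
LT      → 6 1
MUL     → 6
PUSH -3 → 6 -3
POP     → 6
NEG     → -6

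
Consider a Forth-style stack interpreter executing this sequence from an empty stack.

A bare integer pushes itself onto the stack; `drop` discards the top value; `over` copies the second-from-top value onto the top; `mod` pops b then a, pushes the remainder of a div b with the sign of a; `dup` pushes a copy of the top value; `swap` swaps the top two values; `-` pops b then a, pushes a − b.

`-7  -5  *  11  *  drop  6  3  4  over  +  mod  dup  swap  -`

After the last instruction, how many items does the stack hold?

2

-7   -> -7
-5   -> -7 -5
*    -> 35
11   -> 35 11
*    -> 385
drop -> (empty)
6    -> 6
3    -> 6 3
4    -> 6 3 4
over -> 6 3 4 3
+    -> 6 3 7
mod  -> 6 3
dup  -> 6 3 3
swap -> 6 3 3
-    -> 6 0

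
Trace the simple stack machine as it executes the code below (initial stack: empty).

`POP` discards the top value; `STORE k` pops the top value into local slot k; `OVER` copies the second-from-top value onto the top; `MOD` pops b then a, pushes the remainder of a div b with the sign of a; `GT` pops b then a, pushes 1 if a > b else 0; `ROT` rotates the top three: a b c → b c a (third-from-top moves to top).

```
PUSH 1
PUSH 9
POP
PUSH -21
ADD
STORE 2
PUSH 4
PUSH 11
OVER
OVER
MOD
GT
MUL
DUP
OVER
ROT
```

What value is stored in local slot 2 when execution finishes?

PUSH 1    1
PUSH 9    1 9
POP       1
PUSH -21  1 -21
ADD       -20
STORE 2   (empty)
PUSH 4    4
PUSH 11   4 11
OVER      4 11 4
OVER      4 11 4 11
MOD       4 11 4
GT        4 1
MUL       4
DUP       4 4
OVER      4 4 4
ROT       4 4 4

-20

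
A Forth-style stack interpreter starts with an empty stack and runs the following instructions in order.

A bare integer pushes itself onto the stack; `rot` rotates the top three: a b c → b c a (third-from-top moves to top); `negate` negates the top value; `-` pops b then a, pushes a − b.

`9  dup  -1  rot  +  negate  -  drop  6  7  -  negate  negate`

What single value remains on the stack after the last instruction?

-1

9      : [9]
dup    : [9, 9]
-1     : [9, 9, -1]
rot    : [9, -1, 9]
+      : [9, 8]
negate : [9, -8]
-      : [17]
drop   : []
6      : [6]
7      : [6, 7]
-      : [-1]
negate : [1]
negate : [-1]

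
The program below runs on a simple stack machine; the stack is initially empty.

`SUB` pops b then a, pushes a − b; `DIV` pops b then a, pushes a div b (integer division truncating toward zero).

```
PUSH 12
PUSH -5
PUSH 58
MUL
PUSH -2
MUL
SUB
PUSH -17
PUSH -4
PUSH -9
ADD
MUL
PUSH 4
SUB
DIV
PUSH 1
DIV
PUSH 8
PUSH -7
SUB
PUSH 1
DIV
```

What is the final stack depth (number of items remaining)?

2

PUSH 12  → 12
PUSH -5  → 12 -5
PUSH 58  → 12 -5 58
MUL      → 12 -290
PUSH -2  → 12 -290 -2
MUL      → 12 580
SUB      → -568
PUSH -17 → -568 -17
PUSH -4  → -568 -17 -4
PUSH -9  → -568 -17 -4 -9
ADD      → -568 -17 -13
MUL      → -568 221
PUSH 4   → -568 221 4
SUB      → -568 217
DIV      → -2
PUSH 1   → -2 1
DIV      → -2
PUSH 8   → -2 8
PUSH -7  → -2 8 -7
SUB      → -2 15
PUSH 1   → -2 15 1
DIV      → -2 15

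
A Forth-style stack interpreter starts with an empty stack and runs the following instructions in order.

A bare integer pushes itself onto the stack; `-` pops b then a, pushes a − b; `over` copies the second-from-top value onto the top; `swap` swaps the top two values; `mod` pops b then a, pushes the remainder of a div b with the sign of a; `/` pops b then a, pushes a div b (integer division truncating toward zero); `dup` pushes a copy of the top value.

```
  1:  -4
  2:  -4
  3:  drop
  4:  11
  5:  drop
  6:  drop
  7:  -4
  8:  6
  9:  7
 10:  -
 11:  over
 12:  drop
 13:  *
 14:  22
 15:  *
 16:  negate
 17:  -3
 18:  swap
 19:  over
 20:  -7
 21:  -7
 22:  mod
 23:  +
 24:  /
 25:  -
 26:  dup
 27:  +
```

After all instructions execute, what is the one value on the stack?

-4     -> -4
-4     -> -4 -4
drop   -> -4
11     -> -4 11
drop   -> -4
drop   -> (empty)
-4     -> -4
6      -> -4 6
7      -> -4 6 7
-      -> -4 -1
over   -> -4 -1 -4
drop   -> -4 -1
*      -> 4
22     -> 4 22
*      -> 88
negate -> -88
-3     -> -88 -3
swap   -> -3 -88
over   -> -3 -88 -3
-7     -> -3 -88 -3 -7
-7     -> -3 -88 -3 -7 -7
mod    -> -3 -88 -3 0
+      -> -3 -88 -3
/      -> -3 29
-      -> -32
dup    -> -32 -32
+      -> -64

-64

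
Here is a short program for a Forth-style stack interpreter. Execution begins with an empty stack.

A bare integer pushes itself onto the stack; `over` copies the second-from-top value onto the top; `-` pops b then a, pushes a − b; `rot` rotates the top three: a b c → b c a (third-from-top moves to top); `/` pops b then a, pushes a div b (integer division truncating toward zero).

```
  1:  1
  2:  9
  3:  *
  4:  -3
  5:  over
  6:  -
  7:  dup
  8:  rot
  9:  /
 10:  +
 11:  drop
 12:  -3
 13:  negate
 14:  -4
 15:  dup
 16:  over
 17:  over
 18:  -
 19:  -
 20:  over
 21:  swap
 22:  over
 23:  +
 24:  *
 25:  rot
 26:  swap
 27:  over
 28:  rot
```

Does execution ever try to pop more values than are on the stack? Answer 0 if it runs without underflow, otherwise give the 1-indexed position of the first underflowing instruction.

1       1
9       1 9
*       9
-3      9 -3
over    9 -3 9
-       9 -12
dup     9 -12 -12
rot     -12 -12 9
/       -12 -1
+       -13
drop    (empty)
-3      -3
negate  3
-4      3 -4
dup     3 -4 -4
over    3 -4 -4 -4
over    3 -4 -4 -4 -4
-       3 -4 -4 0
-       3 -4 -4
over    3 -4 -4 -4
swap    3 -4 -4 -4
over    3 -4 -4 -4 -4
+       3 -4 -4 -8
*       3 -4 32
rot     -4 32 3
swap    -4 3 32
over    -4 3 32 3
rot     -4 32 3 3

0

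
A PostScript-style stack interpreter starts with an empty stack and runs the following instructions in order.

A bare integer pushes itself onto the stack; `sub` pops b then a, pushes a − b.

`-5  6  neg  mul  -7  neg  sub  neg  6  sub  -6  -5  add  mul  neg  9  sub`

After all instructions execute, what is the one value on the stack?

-328

-5  → [-5]
6   → [-5, 6]
neg → [-5, -6]
mul → [30]
-7  → [30, -7]
neg → [30, 7]
sub → [23]
neg → [-23]
6   → [-23, 6]
sub → [-29]
-6  → [-29, -6]
-5  → [-29, -6, -5]
add → [-29, -11]
mul → [319]
neg → [-319]
9   → [-319, 9]
sub → [-328]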